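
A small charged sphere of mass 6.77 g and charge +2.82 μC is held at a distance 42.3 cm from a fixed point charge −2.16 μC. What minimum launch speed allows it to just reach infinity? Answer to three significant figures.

6.18 m/s

To just escape, total mechanical energy must reach zero at infinity: ½mv²_min + U = 0, so ½mv²_min = −U = |kQq|/r.
|U| = |kQq|/r = (8.99×10⁹ N·m²/C²)(2.16×10⁻⁶)(2.82×10⁻⁶)/(0.423) = 0.129 J.
v_min = √(2|U|/m) = √(2·0.129/6.77×10⁻³) = 6.18 m/s.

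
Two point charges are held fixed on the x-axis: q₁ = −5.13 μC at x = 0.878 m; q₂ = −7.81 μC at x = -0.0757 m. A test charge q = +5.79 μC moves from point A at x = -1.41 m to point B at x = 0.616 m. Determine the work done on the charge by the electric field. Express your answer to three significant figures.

1.19 J

The work done by the electric force is W_field = −ΔU = −q(V_B − V_A) = q(V_A − V_B).
At A: distances to the source charges are 2.29 m, 1.33 m; V_A = Σ kqᵢ/rᵢ = -7.28×10⁴ V.
At B: distances to the source charges are 0.262 m, 0.692 m; V_B = Σ kqᵢ/rᵢ = -2.78×10⁵ V.
ΔV = V_B − V_A = -2.05×10⁵ V.
W_field = −qΔV = −(5.79×10⁻⁶ C)(-2.05×10⁵ V) = 1.19 J.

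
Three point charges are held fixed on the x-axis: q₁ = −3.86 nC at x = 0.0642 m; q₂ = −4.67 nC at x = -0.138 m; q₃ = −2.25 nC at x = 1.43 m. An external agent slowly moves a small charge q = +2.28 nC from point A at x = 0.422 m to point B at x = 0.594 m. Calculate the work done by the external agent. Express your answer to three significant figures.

For quasistatic motion the external work equals the change in potential energy: W_ext = qΔV = q(V_B − V_A).
At A: distances to the source charges are 0.358 m, 0.560 m, 1.01 m; V_A = Σ kqᵢ/rᵢ = -192 V.
At B: distances to the source charges are 0.530 m, 0.732 m, 0.836 m; V_B = Σ kqᵢ/rᵢ = -147 V.
ΔV = V_B − V_A = 45.0 V.
W_ext = qΔV = (2.28×10⁻⁹ C)(45.0 V) = 1.03×10⁻⁷ J.

1.03×10⁻⁷ J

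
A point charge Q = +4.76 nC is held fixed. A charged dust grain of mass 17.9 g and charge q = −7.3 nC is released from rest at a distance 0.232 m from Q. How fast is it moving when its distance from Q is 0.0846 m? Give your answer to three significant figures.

0.0162 m/s

Only the electrostatic force acts, so mechanical energy is conserved: ½mv² = U₁ − U₂ = kQq(1/r₁ − 1/r₂).
U₁ − U₂ = (8.99×10⁹ N·m²/C²)(4.76×10⁻⁹ C)(-7.30×10⁻⁹ C)(1/0.232 − 1/0.0846) = 2.35×10⁻⁶ J.
v = √(2·2.35×10⁻⁶/0.0179) = 0.0162 m/s.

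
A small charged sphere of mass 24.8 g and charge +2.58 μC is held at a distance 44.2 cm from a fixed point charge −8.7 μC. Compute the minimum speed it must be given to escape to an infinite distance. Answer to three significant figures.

To just escape, total mechanical energy must reach zero at infinity: ½mv²_min + U = 0, so ½mv²_min = −U = |kQq|/r.
|U| = |kQq|/r = (8.99×10⁹ N·m²/C²)(8.70×10⁻⁶)(2.58×10⁻⁶)/(0.442) = 0.457 J.
v_min = √(2|U|/m) = √(2·0.457/0.0248) = 6.07 m/s.

6.07 m/s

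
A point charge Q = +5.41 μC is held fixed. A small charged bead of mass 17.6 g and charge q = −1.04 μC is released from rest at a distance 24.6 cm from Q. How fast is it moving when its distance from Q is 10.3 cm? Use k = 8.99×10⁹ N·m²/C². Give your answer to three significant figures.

5.70 m/s

Only the electrostatic force acts, so mechanical energy is conserved: ½mv² = U₁ − U₂ = kQq(1/r₁ − 1/r₂).
U₁ − U₂ = (8.99×10⁹ N·m²/C²)(5.41×10⁻⁶ C)(-1.04×10⁻⁶ C)(1/0.246 − 1/0.103) = 0.285 J.
v = √(2·0.285/0.0176) = 5.70 m/s.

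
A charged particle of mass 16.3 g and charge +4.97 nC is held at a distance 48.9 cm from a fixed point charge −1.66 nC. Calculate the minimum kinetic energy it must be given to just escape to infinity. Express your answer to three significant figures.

To just escape, total mechanical energy must reach zero at infinity: ½mv²_min + U = 0, so ½mv²_min = −U = |kQq|/r.
|U| = |kQq|/r = (8.99×10⁹ N·m²/C²)(1.66×10⁻⁹)(4.97×10⁻⁹)/(0.489) = 1.52×10⁻⁷ J.

1.52×10⁻⁷ J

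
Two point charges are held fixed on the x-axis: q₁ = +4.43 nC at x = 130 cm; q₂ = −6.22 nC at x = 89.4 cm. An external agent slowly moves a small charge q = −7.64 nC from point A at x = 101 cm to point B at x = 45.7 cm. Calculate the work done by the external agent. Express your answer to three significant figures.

For quasistatic motion the external work equals the change in potential energy: W_ext = qΔV = q(V_B − V_A).
At A: distances to the source charges are 0.290 m, 0.116 m; V_A = Σ kqᵢ/rᵢ = -345 V.
At B: distances to the source charges are 0.843 m, 0.437 m; V_B = Σ kqᵢ/rᵢ = -80.7 V.
ΔV = V_B − V_A = 264 V.
W_ext = qΔV = (-7.64×10⁻⁹ C)(264 V) = -2.02×10⁻⁶ J.

-2.02×10⁻⁶ J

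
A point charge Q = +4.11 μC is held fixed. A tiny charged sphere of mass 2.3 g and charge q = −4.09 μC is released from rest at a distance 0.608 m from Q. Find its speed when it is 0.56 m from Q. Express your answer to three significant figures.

Only the electrostatic force acts, so mechanical energy is conserved: ½mv² = U₁ − U₂ = kQq(1/r₁ − 1/r₂).
U₁ − U₂ = (8.99×10⁹ N·m²/C²)(4.11×10⁻⁶ C)(-4.09×10⁻⁶ C)(1/0.608 − 1/0.560) = 0.0213 J.
v = √(2·0.0213/2.30×10⁻³) = 4.30 m/s.

4.30 m/s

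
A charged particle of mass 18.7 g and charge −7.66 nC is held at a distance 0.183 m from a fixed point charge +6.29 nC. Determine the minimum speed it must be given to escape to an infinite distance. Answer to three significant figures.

0.0159 m/s

To just escape, total mechanical energy must reach zero at infinity: ½mv²_min + U = 0, so ½mv²_min = −U = |kQq|/r.
|U| = |kQq|/r = (8.99×10⁹ N·m²/C²)(6.29×10⁻⁹)(7.66×10⁻⁹)/(0.183) = 2.37×10⁻⁶ J.
v_min = √(2|U|/m) = √(2·2.37×10⁻⁶/0.0187) = 0.0159 m/s.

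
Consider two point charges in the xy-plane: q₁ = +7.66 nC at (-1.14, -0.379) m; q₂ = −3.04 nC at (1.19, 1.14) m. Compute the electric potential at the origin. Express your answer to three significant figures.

40.7 V

The total potential is the scalar sum of each charge's contribution, V = Σ kqᵢ/rᵢ.
Distances from the field point to each charge: r₁ = 1.20 m, r₂ = 1.65 m.
V = k[(7.66×10⁻⁹)/(1.20) + (-3.04×10⁻⁹)/(1.65)] = 40.7 V.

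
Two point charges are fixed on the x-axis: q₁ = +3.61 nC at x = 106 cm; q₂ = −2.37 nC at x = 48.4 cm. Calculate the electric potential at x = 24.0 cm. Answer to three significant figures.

-47.7 V

The total potential is the scalar sum of each charge's contribution, V = Σ kqᵢ/rᵢ.
Distances from the field point to each charge: r₁ = 0.820 m, r₂ = 0.244 m.
V = k[(3.61×10⁻⁹)/(0.820) + (-2.37×10⁻⁹)/(0.244)] = -47.7 V.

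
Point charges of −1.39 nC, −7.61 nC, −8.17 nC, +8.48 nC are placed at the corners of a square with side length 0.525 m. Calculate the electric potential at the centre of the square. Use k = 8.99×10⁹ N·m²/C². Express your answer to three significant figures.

The total potential is the scalar sum of each charge's contribution, V = Σ kqᵢ/rᵢ.
The distance from each corner to the centre is a√2/2 = 0.371 m.
V = k[(-1.39×10⁻⁹)/(0.371) + (-7.61×10⁻⁹)/(0.371) + (-8.17×10⁻⁹)/(0.371) + (8.48×10⁻⁹)/(0.371)] = -210 V.

-210 V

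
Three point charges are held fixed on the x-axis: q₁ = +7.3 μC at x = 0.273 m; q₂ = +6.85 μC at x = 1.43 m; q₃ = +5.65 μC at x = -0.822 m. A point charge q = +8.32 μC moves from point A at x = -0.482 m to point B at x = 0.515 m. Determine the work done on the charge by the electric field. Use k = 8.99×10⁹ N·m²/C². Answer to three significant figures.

-0.898 J

The work done by the electric force is W_field = −ΔU = −q(V_B − V_A) = q(V_A − V_B).
At A: distances to the source charges are 0.755 m, 1.91 m, 0.340 m; V_A = Σ kqᵢ/rᵢ = 2.69×10⁵ V.
At B: distances to the source charges are 0.242 m, 0.915 m, 1.34 m; V_B = Σ kqᵢ/rᵢ = 3.76×10⁵ V.
ΔV = V_B − V_A = 1.08×10⁵ V.
W_field = −qΔV = −(8.32×10⁻⁶ C)(1.08×10⁵ V) = -0.898 J.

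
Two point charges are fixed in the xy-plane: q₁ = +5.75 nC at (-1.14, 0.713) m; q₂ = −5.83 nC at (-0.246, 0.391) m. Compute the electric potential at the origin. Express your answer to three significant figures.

-75.0 V

The total potential is the scalar sum of each charge's contribution, V = Σ kqᵢ/rᵢ.
Distances from the field point to each charge: r₁ = 1.34 m, r₂ = 0.462 m.
V = k[(5.75×10⁻⁹)/(1.34) + (-5.83×10⁻⁹)/(0.462)] = -75.0 V.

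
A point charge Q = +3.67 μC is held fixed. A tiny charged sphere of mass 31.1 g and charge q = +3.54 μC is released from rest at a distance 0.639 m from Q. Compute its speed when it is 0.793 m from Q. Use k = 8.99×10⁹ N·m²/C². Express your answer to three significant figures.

1.51 m/s

Only the electrostatic force acts, so mechanical energy is conserved: ½mv² = U₁ − U₂ = kQq(1/r₁ − 1/r₂).
U₁ − U₂ = (8.99×10⁹ N·m²/C²)(3.67×10⁻⁶ C)(3.54×10⁻⁶ C)(1/0.639 − 1/0.793) = 0.0355 J.
v = √(2·0.0355/0.0311) = 1.51 m/s.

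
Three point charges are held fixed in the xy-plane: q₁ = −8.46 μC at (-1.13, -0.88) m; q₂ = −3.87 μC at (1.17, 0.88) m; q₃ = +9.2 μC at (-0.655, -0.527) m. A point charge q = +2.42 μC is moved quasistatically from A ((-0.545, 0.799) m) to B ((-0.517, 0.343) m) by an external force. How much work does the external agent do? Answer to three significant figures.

0.0473 J

For quasistatic motion the external work equals the change in potential energy: W_ext = qΔV = q(V_B − V_A).
At A: distances to the source charges are 1.78 m, 1.72 m, 1.33 m; V_A = Σ kqᵢ/rᵢ = -879 V.
At B: distances to the source charges are 1.37 m, 1.77 m, 0.881 m; V_B = Σ kqᵢ/rᵢ = 1.86×10⁴ V.
ΔV = V_B − V_A = 1.95×10⁴ V.
W_ext = qΔV = (2.42×10⁻⁶ C)(1.95×10⁴ V) = 0.0473 J.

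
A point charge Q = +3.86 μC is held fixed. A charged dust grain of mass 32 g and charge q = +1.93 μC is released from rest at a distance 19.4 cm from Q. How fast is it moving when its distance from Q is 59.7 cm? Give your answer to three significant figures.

3.82 m/s

Only the electrostatic force acts, so mechanical energy is conserved: ½mv² = U₁ − U₂ = kQq(1/r₁ − 1/r₂).
U₁ − U₂ = (8.99×10⁹ N·m²/C²)(3.86×10⁻⁶ C)(1.93×10⁻⁶ C)(1/0.194 − 1/0.597) = 0.233 J.
v = √(2·0.233/0.0320) = 3.82 m/s.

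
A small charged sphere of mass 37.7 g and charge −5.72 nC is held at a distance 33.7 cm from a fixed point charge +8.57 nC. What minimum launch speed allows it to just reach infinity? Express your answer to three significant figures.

8.33×10⁻³ m/s

To just escape, total mechanical energy must reach zero at infinity: ½mv²_min + U = 0, so ½mv²_min = −U = |kQq|/r.
|U| = |kQq|/r = (8.99×10⁹ N·m²/C²)(8.57×10⁻⁹)(5.72×10⁻⁹)/(0.337) = 1.31×10⁻⁶ J.
v_min = √(2|U|/m) = √(2·1.31×10⁻⁶/0.0377) = 8.33×10⁻³ m/s.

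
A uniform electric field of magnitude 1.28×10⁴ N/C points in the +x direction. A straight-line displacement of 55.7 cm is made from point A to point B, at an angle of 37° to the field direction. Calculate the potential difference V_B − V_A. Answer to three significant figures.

-5690 V

Only the component of displacement along E changes the potential: ΔV = −E·d·cosθ.
ΔV = −(1.28×10⁴ V/m)(0.557 m)cos37° = -5690 V.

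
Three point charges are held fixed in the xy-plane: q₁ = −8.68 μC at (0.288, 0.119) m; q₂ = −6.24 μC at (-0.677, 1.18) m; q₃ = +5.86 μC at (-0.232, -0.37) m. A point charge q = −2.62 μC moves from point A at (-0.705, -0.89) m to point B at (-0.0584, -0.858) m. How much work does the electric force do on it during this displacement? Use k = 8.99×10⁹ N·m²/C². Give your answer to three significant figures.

0.0193 J

The work done by the electric force is W_field = −ΔU = −q(V_B − V_A) = q(V_A − V_B).
At A: distances to the source charges are 1.42 m, 2.07 m, 0.703 m; V_A = Σ kqᵢ/rᵢ = -7270 V.
At B: distances to the source charges are 1.04 m, 2.13 m, 0.518 m; V_B = Σ kqᵢ/rᵢ = 91.9 V.
ΔV = V_B − V_A = 7370 V.
W_field = −qΔV = −(-2.62×10⁻⁶ C)(7370 V) = 0.0193 J.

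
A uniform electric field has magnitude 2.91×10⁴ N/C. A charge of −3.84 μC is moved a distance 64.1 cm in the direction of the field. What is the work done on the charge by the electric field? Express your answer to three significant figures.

The potential change for a displacement 64.1 cm in the direction of the field is ΔV = −Ed = -1.87×10⁴ V.
W_field = −qΔV = -0.0716 J.

-0.0716 J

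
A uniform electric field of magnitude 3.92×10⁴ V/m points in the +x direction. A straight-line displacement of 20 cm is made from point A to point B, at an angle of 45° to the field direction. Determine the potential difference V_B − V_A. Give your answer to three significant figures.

Only the component of displacement along E changes the potential: ΔV = −E·d·cosθ.
ΔV = −(3.92×10⁴ V/m)(0.200 m)cos45° = -5540 V.

-5540 V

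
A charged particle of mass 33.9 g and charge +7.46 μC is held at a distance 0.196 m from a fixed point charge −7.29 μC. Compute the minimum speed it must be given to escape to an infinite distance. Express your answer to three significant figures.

To just escape, total mechanical energy must reach zero at infinity: ½mv²_min + U = 0, so ½mv²_min = −U = |kQq|/r.
|U| = |kQq|/r = (8.99×10⁹ N·m²/C²)(7.29×10⁻⁶)(7.46×10⁻⁶)/(0.196) = 2.49 J.
v_min = √(2|U|/m) = √(2·2.49/0.0339) = 12.1 m/s.

12.1 m/s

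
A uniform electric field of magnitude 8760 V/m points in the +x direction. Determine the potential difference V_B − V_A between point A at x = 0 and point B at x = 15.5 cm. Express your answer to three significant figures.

-1360 V

In a uniform field, potential decreases in the direction of E: V_B − V_A = −E·Δx.
V_B − V_A = −(8760 V/m)(0.155 m) = -1360 V.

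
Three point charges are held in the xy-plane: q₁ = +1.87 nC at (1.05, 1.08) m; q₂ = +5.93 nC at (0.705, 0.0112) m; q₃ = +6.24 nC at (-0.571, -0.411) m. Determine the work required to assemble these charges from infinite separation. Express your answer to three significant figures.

3.84×10⁻⁷ J

The work to assemble the configuration equals its total potential energy, U = Σ kqᵢqⱼ/rᵢⱼ over all pairs.
Pair separations: r₁₂ = 1.12 m, r₁₃ = 2.20 m, r₂₃ = 1.34 m.
U = (8.88×10⁻⁸) + (4.76×10⁻⁸) + (2.48×10⁻⁷) = 3.84×10⁻⁷ J.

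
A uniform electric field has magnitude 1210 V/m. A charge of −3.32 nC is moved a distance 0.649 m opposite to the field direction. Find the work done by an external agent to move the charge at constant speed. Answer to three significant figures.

The potential change for a displacement 0.649 m opposite to the field direction is ΔV = +Ed = 785 V.
W_ext = qΔV = -2.61×10⁻⁶ J.

-2.61×10⁻⁶ J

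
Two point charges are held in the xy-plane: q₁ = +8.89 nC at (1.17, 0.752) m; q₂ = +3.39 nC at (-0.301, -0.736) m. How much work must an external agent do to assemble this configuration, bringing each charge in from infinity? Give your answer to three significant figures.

The assembly work is the sum of pairwise potential energies, U = Σ_{i<j} kqᵢqⱼ/rᵢⱼ.
Pair separations: r₁₂ = 2.09 m.
U = (1.29×10⁻⁷) = 1.29×10⁻⁷ J.

1.29×10⁻⁷ J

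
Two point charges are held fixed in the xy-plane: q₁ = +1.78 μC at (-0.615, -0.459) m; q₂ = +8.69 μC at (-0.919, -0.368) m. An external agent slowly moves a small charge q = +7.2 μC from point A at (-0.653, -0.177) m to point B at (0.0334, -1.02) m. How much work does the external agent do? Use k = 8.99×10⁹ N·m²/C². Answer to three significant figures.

-1.50 J

For quasistatic motion the external work equals the change in potential energy: W_ext = qΔV = q(V_B − V_A).
At A: distances to the source charges are 0.285 m, 0.327 m; V_A = Σ kqᵢ/rᵢ = 2.95×10⁵ V.
At B: distances to the source charges are 0.857 m, 1.15 m; V_B = Σ kqᵢ/rᵢ = 8.63×10⁴ V.
ΔV = V_B − V_A = -2.08×10⁵ V.
W_ext = qΔV = (7.20×10⁻⁶ C)(-2.08×10⁵ V) = -1.50 J.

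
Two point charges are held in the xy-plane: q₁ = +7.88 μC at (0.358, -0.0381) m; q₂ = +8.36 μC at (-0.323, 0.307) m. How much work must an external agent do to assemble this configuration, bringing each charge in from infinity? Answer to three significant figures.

The assembly work is the sum of pairwise potential energies, U = Σ_{i<j} kqᵢqⱼ/rᵢⱼ.
Pair separations: r₁₂ = 0.763 m.
U = (0.776) = 0.776 J.

0.776 J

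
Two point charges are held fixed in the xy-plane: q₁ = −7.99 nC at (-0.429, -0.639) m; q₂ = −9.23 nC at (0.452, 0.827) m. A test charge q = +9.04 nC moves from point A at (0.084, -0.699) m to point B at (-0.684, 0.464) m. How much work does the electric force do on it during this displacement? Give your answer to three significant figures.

The work done by the electric force is W_field = −ΔU = −q(V_B − V_A) = q(V_A − V_B).
At A: distances to the source charges are 0.516 m, 1.57 m; V_A = Σ kqᵢ/rᵢ = -192 V.
At B: distances to the source charges are 1.13 m, 1.19 m; V_B = Σ kqᵢ/rᵢ = -133 V.
ΔV = V_B − V_A = 58.9 V.
W_field = −qΔV = −(9.04×10⁻⁹ C)(58.9 V) = -5.33×10⁻⁷ J.

-5.33×10⁻⁷ J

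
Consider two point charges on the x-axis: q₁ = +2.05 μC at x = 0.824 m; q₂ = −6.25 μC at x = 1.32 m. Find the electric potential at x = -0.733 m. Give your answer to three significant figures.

The total potential is the scalar sum of each charge's contribution, V = Σ kqᵢ/rᵢ.
Distances from the field point to each charge: r₁ = 1.56 m, r₂ = 2.05 m.
V = k[(2.05×10⁻⁶)/(1.56) + (-6.25×10⁻⁶)/(2.05)] = -1.55×10⁴ V.

-1.55×10⁴ V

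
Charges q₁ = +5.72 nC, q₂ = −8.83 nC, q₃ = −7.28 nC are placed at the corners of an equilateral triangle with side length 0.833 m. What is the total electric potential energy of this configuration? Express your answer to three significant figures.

The work to assemble the configuration equals its total potential energy, U = Σ kqᵢqⱼ/rᵢⱼ over all pairs.
All three pair separations equal the side length, 0.833 m.
U = (-5.45×10⁻⁷) + (-4.49×10⁻⁷) + (6.94×10⁻⁷) = -3.01×10⁻⁷ J.

-3.01×10⁻⁷ J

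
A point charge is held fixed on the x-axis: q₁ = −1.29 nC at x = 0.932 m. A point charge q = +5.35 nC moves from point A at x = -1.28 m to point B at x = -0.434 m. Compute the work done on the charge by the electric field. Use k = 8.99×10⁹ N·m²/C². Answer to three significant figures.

1.74×10⁻⁸ J

The work done by the electric force is W_field = −ΔU = −q(V_B − V_A) = q(V_A − V_B).
At A: distance to the source charge is 2.21 m; V_A = kq₁/r = -5.24 V.
At B: distance to the source charge is 1.37 m; V_B = kq₁/r = -8.49 V.
ΔV = V_B − V_A = -3.25 V.
W_field = −qΔV = −(5.35×10⁻⁹ C)(-3.25 V) = 1.74×10⁻⁸ J.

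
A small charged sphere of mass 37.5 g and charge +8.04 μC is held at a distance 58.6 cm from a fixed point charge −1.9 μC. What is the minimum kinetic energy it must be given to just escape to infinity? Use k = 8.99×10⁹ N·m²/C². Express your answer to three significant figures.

0.234 J

To just escape, total mechanical energy must reach zero at infinity: ½mv²_min + U = 0, so ½mv²_min = −U = |kQq|/r.
|U| = |kQq|/r = (8.99×10⁹ N·m²/C²)(1.90×10⁻⁶)(8.04×10⁻⁶)/(0.586) = 0.234 J.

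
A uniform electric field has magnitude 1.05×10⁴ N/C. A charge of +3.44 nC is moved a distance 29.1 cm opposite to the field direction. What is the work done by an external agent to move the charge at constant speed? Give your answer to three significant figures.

1.05×10⁻⁵ J

The potential change for a displacement 29.1 cm opposite to the field direction is ΔV = +Ed = 3060 V.
W_ext = qΔV = 1.05×10⁻⁵ J.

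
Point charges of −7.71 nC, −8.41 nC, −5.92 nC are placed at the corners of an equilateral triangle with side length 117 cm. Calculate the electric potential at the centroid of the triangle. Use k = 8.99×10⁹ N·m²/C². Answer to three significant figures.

-293 V

The total potential is the scalar sum of each charge's contribution, V = Σ kqᵢ/rᵢ.
The distance from each vertex to the centroid is a/√3 = 0.675 m.
V = k[(-7.71×10⁻⁹)/(0.675) + (-8.41×10⁻⁹)/(0.675) + (-5.92×10⁻⁹)/(0.675)] = -293 V.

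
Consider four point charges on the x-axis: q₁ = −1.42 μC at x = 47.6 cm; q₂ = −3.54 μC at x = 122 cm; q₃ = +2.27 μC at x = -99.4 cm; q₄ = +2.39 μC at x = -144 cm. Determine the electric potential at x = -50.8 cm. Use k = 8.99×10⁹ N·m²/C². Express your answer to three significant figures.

Electric potential is a scalar, so the contributions from each charge add algebraically: V = Σ kqᵢ/rᵢ.
Distances from the field point to each charge: r₁ = 0.984 m, r₂ = 1.73 m, r₃ = 0.486 m, r₄ = 0.932 m.
V = k[(-1.42×10⁻⁶)/(0.984) + (-3.54×10⁻⁶)/(1.73) + (2.27×10⁻⁶)/(0.486) + (2.39×10⁻⁶)/(0.932)] = 3.37×10⁴ V.

3.37×10⁴ V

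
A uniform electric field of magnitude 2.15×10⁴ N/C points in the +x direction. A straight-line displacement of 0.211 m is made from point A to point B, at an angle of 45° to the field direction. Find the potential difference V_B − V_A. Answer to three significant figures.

-3210 V

Only the component of displacement along E changes the potential: ΔV = −E·d·cosθ.
ΔV = −(2.15×10⁴ V/m)(0.211 m)cos45° = -3210 V.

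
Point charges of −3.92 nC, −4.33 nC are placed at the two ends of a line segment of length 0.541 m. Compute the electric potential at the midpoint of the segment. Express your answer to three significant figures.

Electric potential is a scalar, so the contributions from each charge add algebraically: V = Σ kqᵢ/rᵢ.
Each charge is 0.271 m from the midpoint.
V = k[(-3.92×10⁻⁹)/(0.271) + (-4.33×10⁻⁹)/(0.271)] = -274 V.

-274 V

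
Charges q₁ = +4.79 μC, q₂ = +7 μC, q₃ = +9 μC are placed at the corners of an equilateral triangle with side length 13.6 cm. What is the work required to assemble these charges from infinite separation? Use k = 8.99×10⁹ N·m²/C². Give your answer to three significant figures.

The assembly work is the sum of pairwise potential energies, U = Σ_{i<j} kqᵢqⱼ/rᵢⱼ.
All three pair separations equal the side length, 0.136 m.
U = (2.22) + (2.85) + (4.16) = 9.23 J.

9.23 J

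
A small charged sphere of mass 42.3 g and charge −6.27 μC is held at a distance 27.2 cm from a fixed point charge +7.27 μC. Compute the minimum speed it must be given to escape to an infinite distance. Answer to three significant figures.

To just escape, total mechanical energy must reach zero at infinity: ½mv²_min + U = 0, so ½mv²_min = −U = |kQq|/r.
|U| = |kQq|/r = (8.99×10⁹ N·m²/C²)(7.27×10⁻⁶)(6.27×10⁻⁶)/(0.272) = 1.51 J.
v_min = √(2|U|/m) = √(2·1.51/0.0423) = 8.44 m/s.

8.44 m/s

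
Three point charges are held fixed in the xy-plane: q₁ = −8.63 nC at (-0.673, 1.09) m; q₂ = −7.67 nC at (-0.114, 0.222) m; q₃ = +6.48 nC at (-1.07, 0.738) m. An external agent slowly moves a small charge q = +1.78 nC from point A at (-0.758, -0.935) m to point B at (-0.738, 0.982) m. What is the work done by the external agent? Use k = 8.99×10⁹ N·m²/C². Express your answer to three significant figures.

For quasistatic motion the external work equals the change in potential energy: W_ext = qΔV = q(V_B − V_A).
At A: distances to the source charges are 2.03 m, 1.32 m, 1.70 m; V_A = Σ kqᵢ/rᵢ = -56.1 V.
At B: distances to the source charges are 0.126 m, 0.983 m, 0.412 m; V_B = Σ kqᵢ/rᵢ = -544 V.
ΔV = V_B − V_A = -488 V.
W_ext = qΔV = (1.78×10⁻⁹ C)(-488 V) = -8.69×10⁻⁷ J.

-8.69×10⁻⁷ J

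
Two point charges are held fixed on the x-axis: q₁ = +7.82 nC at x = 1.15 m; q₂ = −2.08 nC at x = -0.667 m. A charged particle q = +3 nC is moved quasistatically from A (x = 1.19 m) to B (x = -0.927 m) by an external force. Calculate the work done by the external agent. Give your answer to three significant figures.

-5.36×10⁻⁶ J

For quasistatic motion the external work equals the change in potential energy: W_ext = qΔV = q(V_B − V_A).
At A: distances to the source charges are 0.0400 m, 1.86 m; V_A = Σ kqᵢ/rᵢ = 1750 V.
At B: distances to the source charges are 2.08 m, 0.260 m; V_B = Σ kqᵢ/rᵢ = -38.1 V.
ΔV = V_B − V_A = -1790 V.
W_ext = qΔV = (3.00×10⁻⁹ C)(-1790 V) = -5.36×10⁻⁶ J.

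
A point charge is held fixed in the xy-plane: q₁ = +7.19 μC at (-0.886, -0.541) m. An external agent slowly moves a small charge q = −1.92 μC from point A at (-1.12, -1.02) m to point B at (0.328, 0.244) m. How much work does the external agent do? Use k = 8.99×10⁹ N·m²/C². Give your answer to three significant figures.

For quasistatic motion the external work equals the change in potential energy: W_ext = qΔV = q(V_B − V_A).
At A: distance to the source charge is 0.533 m; V_A = kq₁/r = 1.21×10⁵ V.
At B: distance to the source charge is 1.45 m; V_B = kq₁/r = 4.47×10⁴ V.
ΔV = V_B − V_A = -7.65×10⁴ V.
W_ext = qΔV = (-1.92×10⁻⁶ C)(-7.65×10⁴ V) = 0.147 J.

0.147 J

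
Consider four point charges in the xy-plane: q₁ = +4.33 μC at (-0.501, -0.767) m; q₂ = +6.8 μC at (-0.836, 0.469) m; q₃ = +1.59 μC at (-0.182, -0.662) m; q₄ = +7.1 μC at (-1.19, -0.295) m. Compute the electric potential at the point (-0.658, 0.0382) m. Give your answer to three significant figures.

The total potential is the scalar sum of each charge's contribution, V = Σ kqᵢ/rᵢ.
Distances from the field point to each charge: r₁ = 0.820 m, r₂ = 0.466 m, r₃ = 0.847 m, r₄ = 0.628 m.
V = k[(4.33×10⁻⁶)/(0.820) + (6.80×10⁻⁶)/(0.466) + (1.59×10⁻⁶)/(0.847) + (7.10×10⁻⁶)/(0.628)] = 2.97×10⁵ V.

2.97×10⁵ V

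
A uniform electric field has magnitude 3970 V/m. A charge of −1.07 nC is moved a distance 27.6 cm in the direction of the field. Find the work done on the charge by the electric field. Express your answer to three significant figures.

The potential change for a displacement 27.6 cm in the direction of the field is ΔV = −Ed = -1100 V.
W_field = −qΔV = -1.17×10⁻⁶ J.

-1.17×10⁻⁶ J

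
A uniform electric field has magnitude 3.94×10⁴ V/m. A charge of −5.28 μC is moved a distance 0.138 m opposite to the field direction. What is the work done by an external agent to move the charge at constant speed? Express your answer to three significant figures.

-0.0287 J

The potential change for a displacement 0.138 m opposite to the field direction is ΔV = +Ed = 5440 V.
W_ext = qΔV = -0.0287 J.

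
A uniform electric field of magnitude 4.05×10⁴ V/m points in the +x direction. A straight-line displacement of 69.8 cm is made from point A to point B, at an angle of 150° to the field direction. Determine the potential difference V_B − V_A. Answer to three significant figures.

Only the component of displacement along E changes the potential: ΔV = −E·d·cosθ.
ΔV = −(4.05×10⁴ V/m)(0.698 m)cos150° = 2.45×10⁴ V.

2.45×10⁴ V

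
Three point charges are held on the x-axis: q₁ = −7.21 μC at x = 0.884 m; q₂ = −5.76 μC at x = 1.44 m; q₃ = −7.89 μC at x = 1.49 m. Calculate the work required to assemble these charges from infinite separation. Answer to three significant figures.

9.69 J

The work to assemble the configuration equals its total potential energy, U = Σ kqᵢqⱼ/rᵢⱼ over all pairs.
Pair separations: r₁₂ = 0.556 m, r₁₃ = 0.606 m, r₂₃ = 0.0500 m.
U = (0.671) + (0.844) + (8.17) = 9.69 J.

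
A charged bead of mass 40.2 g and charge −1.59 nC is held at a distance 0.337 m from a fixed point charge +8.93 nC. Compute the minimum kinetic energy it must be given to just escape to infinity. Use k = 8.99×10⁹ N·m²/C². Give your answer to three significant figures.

To just escape, total mechanical energy must reach zero at infinity: ½mv²_min + U = 0, so ½mv²_min = −U = |kQq|/r.
|U| = |kQq|/r = (8.99×10⁹ N·m²/C²)(8.93×10⁻⁹)(1.59×10⁻⁹)/(0.337) = 3.79×10⁻⁷ J.

3.79×10⁻⁷ J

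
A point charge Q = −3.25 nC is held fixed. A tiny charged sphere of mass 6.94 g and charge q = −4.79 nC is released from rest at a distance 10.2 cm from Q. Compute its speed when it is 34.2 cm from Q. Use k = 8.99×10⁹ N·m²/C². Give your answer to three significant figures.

0.0167 m/s

Only the electrostatic force acts, so mechanical energy is conserved: ½mv² = U₁ − U₂ = kQq(1/r₁ − 1/r₂).
U₁ − U₂ = (8.99×10⁹ N·m²/C²)(-3.25×10⁻⁹ C)(-4.79×10⁻⁹ C)(1/0.102 − 1/0.342) = 9.63×10⁻⁷ J.
v = √(2·9.63×10⁻⁷/6.94×10⁻³) = 0.0167 m/s.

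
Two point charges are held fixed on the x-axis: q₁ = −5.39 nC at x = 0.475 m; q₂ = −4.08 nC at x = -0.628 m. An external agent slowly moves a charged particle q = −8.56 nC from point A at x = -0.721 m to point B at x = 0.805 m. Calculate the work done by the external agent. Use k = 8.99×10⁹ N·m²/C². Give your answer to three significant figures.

For quasistatic motion the external work equals the change in potential energy: W_ext = qΔV = q(V_B − V_A).
At A: distances to the source charges are 1.20 m, 0.0930 m; V_A = Σ kqᵢ/rᵢ = -435 V.
At B: distances to the source charges are 0.330 m, 1.43 m; V_B = Σ kqᵢ/rᵢ = -172 V.
ΔV = V_B − V_A = 262 V.
W_ext = qΔV = (-8.56×10⁻⁹ C)(262 V) = -2.25×10⁻⁶ J.

-2.25×10⁻⁶ J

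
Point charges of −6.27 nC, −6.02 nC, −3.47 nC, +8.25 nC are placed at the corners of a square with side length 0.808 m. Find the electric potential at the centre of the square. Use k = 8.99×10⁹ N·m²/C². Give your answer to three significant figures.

The total potential is the scalar sum of each charge's contribution, V = Σ kqᵢ/rᵢ.
The distance from each corner to the centre is a√2/2 = 0.571 m.
V = k[(-6.27×10⁻⁹)/(0.571) + (-6.02×10⁻⁹)/(0.571) + (-3.47×10⁻⁹)/(0.571) + (8.25×10⁻⁹)/(0.571)] = -118 V.

-118 V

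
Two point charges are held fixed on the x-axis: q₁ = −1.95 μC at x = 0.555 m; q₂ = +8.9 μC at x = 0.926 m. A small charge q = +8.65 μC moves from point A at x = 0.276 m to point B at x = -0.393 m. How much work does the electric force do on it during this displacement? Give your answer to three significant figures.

The work done by the electric force is W_field = −ΔU = −q(V_B − V_A) = q(V_A − V_B).
At A: distances to the source charges are 0.279 m, 0.650 m; V_A = Σ kqᵢ/rᵢ = 6.03×10⁴ V.
At B: distances to the source charges are 0.948 m, 1.32 m; V_B = Σ kqᵢ/rᵢ = 4.22×10⁴ V.
ΔV = V_B − V_A = -1.81×10⁴ V.
W_field = −qΔV = −(8.65×10⁻⁶ C)(-1.81×10⁴ V) = 0.156 J.

0.156 J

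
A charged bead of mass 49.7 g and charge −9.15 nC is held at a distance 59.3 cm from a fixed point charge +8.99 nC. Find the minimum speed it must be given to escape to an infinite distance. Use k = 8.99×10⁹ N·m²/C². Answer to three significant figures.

To just escape, total mechanical energy must reach zero at infinity: ½mv²_min + U = 0, so ½mv²_min = −U = |kQq|/r.
|U| = |kQq|/r = (8.99×10⁹ N·m²/C²)(8.99×10⁻⁹)(9.15×10⁻⁹)/(0.593) = 1.25×10⁻⁶ J.
v_min = √(2|U|/m) = √(2·1.25×10⁻⁶/0.0497) = 7.08×10⁻³ m/s.

7.08×10⁻³ m/s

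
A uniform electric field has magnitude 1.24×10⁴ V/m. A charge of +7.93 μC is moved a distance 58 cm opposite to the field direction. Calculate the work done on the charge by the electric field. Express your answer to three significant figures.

-0.0570 J

The potential change for a displacement 58 cm opposite to the field direction is ΔV = +Ed = 7190 V.
W_field = −qΔV = -0.0570 J.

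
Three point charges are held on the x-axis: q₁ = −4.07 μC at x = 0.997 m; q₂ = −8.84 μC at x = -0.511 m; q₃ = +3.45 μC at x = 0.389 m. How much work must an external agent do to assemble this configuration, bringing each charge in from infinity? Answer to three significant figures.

-0.298 J

The work to assemble the configuration equals its total potential energy, U = Σ kqᵢqⱼ/rᵢⱼ over all pairs.
Pair separations: r₁₂ = 1.51 m, r₁₃ = 0.608 m, r₂₃ = 0.900 m.
U = (0.214) + (-0.208) + (-0.305) = -0.298 J.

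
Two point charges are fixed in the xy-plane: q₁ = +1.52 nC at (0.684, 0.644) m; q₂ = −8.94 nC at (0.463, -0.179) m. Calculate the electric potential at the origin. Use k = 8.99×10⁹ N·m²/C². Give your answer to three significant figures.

The total potential is the scalar sum of each charge's contribution, V = Σ kqᵢ/rᵢ.
Distances from the field point to each charge: r₁ = 0.939 m, r₂ = 0.496 m.
V = k[(1.52×10⁻⁹)/(0.939) + (-8.94×10⁻⁹)/(0.496)] = -147 V.

-147 V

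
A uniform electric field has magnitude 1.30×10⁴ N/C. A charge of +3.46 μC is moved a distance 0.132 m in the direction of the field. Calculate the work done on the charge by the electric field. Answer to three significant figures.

5.94×10⁻³ J

The potential change for a displacement 0.132 m in the direction of the field is ΔV = −Ed = -1720 V.
W_field = −qΔV = 5.94×10⁻³ J.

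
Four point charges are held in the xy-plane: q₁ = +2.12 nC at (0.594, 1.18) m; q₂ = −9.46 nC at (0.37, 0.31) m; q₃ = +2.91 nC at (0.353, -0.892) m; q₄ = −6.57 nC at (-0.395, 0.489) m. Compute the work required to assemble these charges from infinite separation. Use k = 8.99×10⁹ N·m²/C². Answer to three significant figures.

1.18×10⁻⁷ J

The assembly work is the sum of pairwise potential energies, U = Σ_{i<j} kqᵢqⱼ/rᵢⱼ.
Pair separations: r₁₂ = 0.898 m, r₁₃ = 2.09 m, r₁₄ = 1.21 m, r₂₃ = 1.20 m, r₂₄ = 0.786 m, r₃₄ = 1.57 m.
Summing all 6 pair terms gives U = 1.18×10⁻⁷ J.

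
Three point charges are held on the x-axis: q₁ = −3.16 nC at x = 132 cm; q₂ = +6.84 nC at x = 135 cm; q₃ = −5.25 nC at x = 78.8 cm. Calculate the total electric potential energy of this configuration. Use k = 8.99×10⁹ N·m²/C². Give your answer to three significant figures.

The assembly work is the sum of pairwise potential energies, U = Σ_{i<j} kqᵢqⱼ/rᵢⱼ.
Pair separations: r₁₂ = 0.0300 m, r₁₃ = 0.532 m, r₂₃ = 0.562 m.
U = (-6.48×10⁻⁶) + (2.80×10⁻⁷) + (-5.74×10⁻⁷) = -6.77×10⁻⁶ J.

-6.77×10⁻⁶ J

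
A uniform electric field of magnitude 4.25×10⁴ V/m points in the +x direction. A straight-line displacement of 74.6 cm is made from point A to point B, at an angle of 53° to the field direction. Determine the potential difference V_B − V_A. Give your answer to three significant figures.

Only the component of displacement along E changes the potential: ΔV = −E·d·cosθ.
ΔV = −(4.25×10⁴ V/m)(0.746 m)cos53° = -1.91×10⁴ V.

-1.91×10⁴ V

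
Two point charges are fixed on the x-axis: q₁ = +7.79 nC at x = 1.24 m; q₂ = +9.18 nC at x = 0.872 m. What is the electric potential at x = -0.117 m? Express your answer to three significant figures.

Electric potential is a scalar, so the contributions from each charge add algebraically: V = Σ kqᵢ/rᵢ.
Distances from the field point to each charge: r₁ = 1.36 m, r₂ = 0.989 m.
V = k[(7.79×10⁻⁹)/(1.36) + (9.18×10⁻⁹)/(0.989)] = 135 V.

135 V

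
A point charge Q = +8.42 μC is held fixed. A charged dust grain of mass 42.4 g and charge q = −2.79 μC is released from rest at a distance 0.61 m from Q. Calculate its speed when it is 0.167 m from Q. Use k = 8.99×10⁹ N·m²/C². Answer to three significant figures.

6.58 m/s

Only the electrostatic force acts, so mechanical energy is conserved: ½mv² = U₁ − U₂ = kQq(1/r₁ − 1/r₂).
U₁ − U₂ = (8.99×10⁹ N·m²/C²)(8.42×10⁻⁶ C)(-2.79×10⁻⁶ C)(1/0.610 − 1/0.167) = 0.918 J.
v = √(2·0.918/0.0424) = 6.58 m/s.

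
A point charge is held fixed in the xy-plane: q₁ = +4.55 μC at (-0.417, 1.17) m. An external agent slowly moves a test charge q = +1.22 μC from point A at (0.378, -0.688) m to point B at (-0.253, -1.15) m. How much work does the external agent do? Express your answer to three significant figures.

-3.24×10⁻³ J

For quasistatic motion the external work equals the change in potential energy: W_ext = qΔV = q(V_B − V_A).
At A: distance to the source charge is 2.02 m; V_A = kq₁/r = 2.02×10⁴ V.
At B: distance to the source charge is 2.33 m; V_B = kq₁/r = 1.76×10⁴ V.
ΔV = V_B − V_A = -2650 V.
W_ext = qΔV = (1.22×10⁻⁶ C)(-2650 V) = -3.24×10⁻³ J.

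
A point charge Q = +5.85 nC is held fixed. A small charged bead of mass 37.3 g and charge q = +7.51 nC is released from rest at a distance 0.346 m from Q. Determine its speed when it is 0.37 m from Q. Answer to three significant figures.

1.99×10⁻³ m/s

Only the electrostatic force acts, so mechanical energy is conserved: ½mv² = U₁ − U₂ = kQq(1/r₁ − 1/r₂).
U₁ − U₂ = (8.99×10⁹ N·m²/C²)(5.85×10⁻⁹ C)(7.51×10⁻⁹ C)(1/0.346 − 1/0.370) = 7.40×10⁻⁸ J.
v = √(2·7.40×10⁻⁸/0.0373) = 1.99×10⁻³ m/s.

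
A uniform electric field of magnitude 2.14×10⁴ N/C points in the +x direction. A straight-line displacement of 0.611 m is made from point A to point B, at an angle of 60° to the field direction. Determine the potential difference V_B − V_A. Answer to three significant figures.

-6540 V

Only the component of displacement along E changes the potential: ΔV = −E·d·cosθ.
ΔV = −(2.14×10⁴ V/m)(0.611 m)cos60° = -6540 V.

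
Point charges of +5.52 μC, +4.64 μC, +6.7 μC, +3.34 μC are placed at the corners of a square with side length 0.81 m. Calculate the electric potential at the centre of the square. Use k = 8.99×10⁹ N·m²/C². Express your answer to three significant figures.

The total potential is the scalar sum of each charge's contribution, V = Σ kqᵢ/rᵢ.
The distance from each corner to the centre is a√2/2 = 0.573 m.
V = k[(5.52×10⁻⁶)/(0.573) + (4.64×10⁻⁶)/(0.573) + (6.70×10⁻⁶)/(0.573) + (3.34×10⁻⁶)/(0.573)] = 3.17×10⁵ V.

3.17×10⁵ V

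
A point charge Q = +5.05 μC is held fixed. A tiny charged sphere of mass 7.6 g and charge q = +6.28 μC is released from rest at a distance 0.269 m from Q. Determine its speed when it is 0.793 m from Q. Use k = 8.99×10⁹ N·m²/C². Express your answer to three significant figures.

13.6 m/s

Only the electrostatic force acts, so mechanical energy is conserved: ½mv² = U₁ − U₂ = kQq(1/r₁ − 1/r₂).
U₁ − U₂ = (8.99×10⁹ N·m²/C²)(5.05×10⁻⁶ C)(6.28×10⁻⁶ C)(1/0.269 − 1/0.793) = 0.700 J.
v = √(2·0.700/7.60×10⁻³) = 13.6 m/s.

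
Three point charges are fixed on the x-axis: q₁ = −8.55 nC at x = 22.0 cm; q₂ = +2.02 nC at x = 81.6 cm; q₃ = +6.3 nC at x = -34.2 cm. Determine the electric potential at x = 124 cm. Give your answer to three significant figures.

3.27 V

The total potential is the scalar sum of each charge's contribution, V = Σ kqᵢ/rᵢ.
Distances from the field point to each charge: r₁ = 1.02 m, r₂ = 0.424 m, r₃ = 1.58 m.
V = k[(-8.55×10⁻⁹)/(1.02) + (2.02×10⁻⁹)/(0.424) + (6.30×10⁻⁹)/(1.58)] = 3.27 V.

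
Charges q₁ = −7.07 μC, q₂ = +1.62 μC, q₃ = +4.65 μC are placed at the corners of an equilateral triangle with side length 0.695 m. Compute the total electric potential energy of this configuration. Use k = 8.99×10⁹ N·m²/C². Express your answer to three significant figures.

-0.476 J

The assembly work is the sum of pairwise potential energies, U = Σ_{i<j} kqᵢqⱼ/rᵢⱼ.
All three pair separations equal the side length, 0.695 m.
U = (-0.148) + (-0.425) + (0.0974) = -0.476 J.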